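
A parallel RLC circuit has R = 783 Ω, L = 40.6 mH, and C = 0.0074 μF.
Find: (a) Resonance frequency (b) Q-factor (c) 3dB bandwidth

Step 1 — Resonance: ω₀ = 1/√(LC) = 1/√(0.0406·7.4e-09) = 5.769e+04 rad/s.
Step 2 — f₀ = ω₀/(2π) = 9182 Hz.
Step 3 — Parallel Q: Q = R/(ω₀L) = 783/(5.769e+04·0.0406) = 0.3343.
Step 4 — Bandwidth: Δω = ω₀/Q = 1.726e+05 rad/s; BW = Δω/(2π) = 2.747e+04 Hz.

(a) f₀ = 9182 Hz  (b) Q = 0.3343  (c) BW = 2.747e+04 Hz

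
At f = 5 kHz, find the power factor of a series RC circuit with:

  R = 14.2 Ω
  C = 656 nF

Step 1 — Angular frequency: ω = 2π·f = 2π·5000 = 3.142e+04 rad/s.
Step 2 — Component impedances:
  R: Z = R = 14.2 Ω
  C: Z = 1/(jωC) = -j/(ω·C) = 0 - j48.52 Ω
Step 3 — Series combination: Z_total = R + C = 14.2 - j48.52 Ω = 50.56∠-73.7° Ω.
Step 4 — Power factor: PF = cos(φ) = Re(Z)/|Z| = 14.2/50.56 = 0.2809.
Step 5 — Type: Im(Z) = -48.52 ⇒ leading (phase φ = -73.7°).

PF = 0.2809 (leading, φ = -73.7°)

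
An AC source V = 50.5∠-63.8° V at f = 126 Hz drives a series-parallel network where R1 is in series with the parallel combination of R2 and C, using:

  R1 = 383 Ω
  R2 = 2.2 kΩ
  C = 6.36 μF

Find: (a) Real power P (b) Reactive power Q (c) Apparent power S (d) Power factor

Step 1 — Angular frequency: ω = 2π·f = 2π·126 = 791.7 rad/s.
Step 2 — Component impedances:
  R1: Z = R = 383 Ω
  R2: Z = R = 2200 Ω
  C: Z = 1/(jωC) = -j/(ω·C) = 0 - j198.6 Ω
Step 3 — Parallel branch: R2 || C = 1/(1/R2 + 1/C) = 17.78 - j197 Ω.
Step 4 — Series with R1: Z_total = R1 + (R2 || C) = 400.8 - j197 Ω = 446.6∠-26.2° Ω.
Step 5 — Source phasor: V = 50.5∠-63.8° V = 22.3 - j45.31 V.
Step 6 — Current: I = V / Z = 0.08956 - j0.06903 A = 0.1131∠-37.6° A.
Step 7 — Complex power: S = V·I* = 5.125 - j2.519 VA.
Step 8 — Real power: P = Re(S) = 5.125 W.
Step 9 — Reactive power: Q = Im(S) = -2.519 VAR.
Step 10 — Apparent power: |S| = 5.711 VA.
Step 11 — Power factor: PF = P/|S| = 0.8974 (leading).

(a) P = 5.125 W  (b) Q = -2.519 VAR  (c) S = 5.711 VA  (d) PF = 0.8974 (leading)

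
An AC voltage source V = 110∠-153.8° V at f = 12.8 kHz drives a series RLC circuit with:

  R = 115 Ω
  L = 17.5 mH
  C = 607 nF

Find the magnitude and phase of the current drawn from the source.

Step 1 — Angular frequency: ω = 2π·f = 2π·1.28e+04 = 8.042e+04 rad/s.
Step 2 — Component impedances:
  R: Z = R = 115 Ω
  L: Z = jωL = j·8.042e+04·0.0175 = 0 + j1407 Ω
  C: Z = 1/(jωC) = -j/(ω·C) = 0 - j20.48 Ω
Step 3 — Series combination: Z_total = R + L + C = 115 + j1387 Ω = 1392∠85.3° Ω.
Step 4 — Source phasor: V = 110∠-153.8° V = -98.7 - j48.57 V.
Step 5 — Ohm's law: I = V / Z_total = (-98.7 - j48.57) / (115 + j1387) = -0.04064 + j0.06779 A.
Step 6 — Convert to polar: |I| = 0.07904 A, ∠I = 120.9°.

I = 0.07904∠120.9° A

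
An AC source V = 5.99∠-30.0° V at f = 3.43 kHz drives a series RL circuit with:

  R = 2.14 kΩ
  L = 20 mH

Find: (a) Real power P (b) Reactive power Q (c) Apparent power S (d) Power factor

Step 1 — Angular frequency: ω = 2π·f = 2π·3430 = 2.155e+04 rad/s.
Step 2 — Component impedances:
  R: Z = R = 2140 Ω
  L: Z = jωL = j·2.155e+04·0.02 = 0 + j431 Ω
Step 3 — Series combination: Z_total = R + L = 2140 + j431 Ω = 2183∠11.4° Ω.
Step 4 — Source phasor: V = 5.99∠-30.0° V = 5.187 - j2.995 V.
Step 5 — Current: I = V / Z = 0.002059 - j0.001814 A = 0.002744∠-41.4° A.
Step 6 — Complex power: S = V·I* = 0.01611 + j0.003245 VA.
Step 7 — Real power: P = Re(S) = 0.01611 W.
Step 8 — Reactive power: Q = Im(S) = 0.003245 VAR.
Step 9 — Apparent power: |S| = 0.01644 VA.
Step 10 — Power factor: PF = P/|S| = 0.9803 (lagging).

(a) P = 0.01611 W  (b) Q = 0.003245 VAR  (c) S = 0.01644 VA  (d) PF = 0.9803 (lagging)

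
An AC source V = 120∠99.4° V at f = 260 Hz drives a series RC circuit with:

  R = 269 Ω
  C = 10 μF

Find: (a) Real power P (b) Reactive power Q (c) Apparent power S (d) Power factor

Step 1 — Angular frequency: ω = 2π·f = 2π·260 = 1634 rad/s.
Step 2 — Component impedances:
  R: Z = R = 269 Ω
  C: Z = 1/(jωC) = -j/(ω·C) = 0 - j61.21 Ω
Step 3 — Series combination: Z_total = R + C = 269 - j61.21 Ω = 275.9∠-12.8° Ω.
Step 4 — Source phasor: V = 120∠99.4° V = -19.6 + j118.4 V.
Step 5 — Current: I = V / Z = -0.1645 + j0.4027 A = 0.435∠112.2° A.
Step 6 — Complex power: S = V·I* = 50.9 - j11.58 VA.
Step 7 — Real power: P = Re(S) = 50.9 W.
Step 8 — Reactive power: Q = Im(S) = -11.58 VAR.
Step 9 — Apparent power: |S| = 52.2 VA.
Step 10 — Power factor: PF = P/|S| = 0.9751 (leading).

(a) P = 50.9 W  (b) Q = -11.58 VAR  (c) S = 52.2 VA  (d) PF = 0.9751 (leading)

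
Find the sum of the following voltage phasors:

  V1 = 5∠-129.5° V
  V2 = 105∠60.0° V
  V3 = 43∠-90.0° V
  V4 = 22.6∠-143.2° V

Step 1 — Convert each phasor to rectangular form:
  V1 = 5·(cos(-129.5°) + j·sin(-129.5°)) = -3.18 - j3.858 V
  V2 = 105·(cos(60.0°) + j·sin(60.0°)) = 52.5 + j90.93 V
  V3 = 43·(cos(-90.0°) + j·sin(-90.0°)) = 0 - j43 V
  V4 = 22.6·(cos(-143.2°) + j·sin(-143.2°)) = -18.1 - j13.54 V
Step 2 — Sum components: V_total = 31.22 + j30.54 V.
Step 3 — Convert to polar: |V_total| = 43.67 V, ∠V_total = 44.4°.

V_total = 43.67∠44.4° V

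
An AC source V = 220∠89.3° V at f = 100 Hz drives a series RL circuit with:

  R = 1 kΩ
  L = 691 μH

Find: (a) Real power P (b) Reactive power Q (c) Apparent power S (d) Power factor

Step 1 — Angular frequency: ω = 2π·f = 2π·100 = 628.3 rad/s.
Step 2 — Component impedances:
  R: Z = R = 1000 Ω
  L: Z = jωL = j·628.3·0.000691 = 0 + j0.4342 Ω
Step 3 — Series combination: Z_total = R + L = 1000 + j0.4342 Ω = 1000∠0.0° Ω.
Step 4 — Source phasor: V = 220∠89.3° V = 2.688 + j220 V.
Step 5 — Current: I = V / Z = 0.002783 + j0.22 A = 0.22∠89.3° A.
Step 6 — Complex power: S = V·I* = 48.4 + j0.02101 VA.
Step 7 — Real power: P = Re(S) = 48.4 W.
Step 8 — Reactive power: Q = Im(S) = 0.02101 VAR.
Step 9 — Apparent power: |S| = 48.4 VA.
Step 10 — Power factor: PF = P/|S| = 1 (lagging).

(a) P = 48.4 W  (b) Q = 0.02101 VAR  (c) S = 48.4 VA  (d) PF = 1 (lagging)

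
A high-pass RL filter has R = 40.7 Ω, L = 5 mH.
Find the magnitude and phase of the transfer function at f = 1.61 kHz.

Step 1 — Angular frequency: ω = 2π·1610 = 1.012e+04 rad/s.
Step 2 — Transfer function: H(jω) = jωL/(R + jωL).
Step 3 — Numerator jωL = j·50.58; denominator R + jωL = 40.7 + j50.58.
Step 4 — H = 0.607 + j0.4884.
Step 5 — Magnitude: |H| = 0.7791 (-2.2 dB); phase: φ = 38.8°.

|H| = 0.7791 (-2.2 dB), φ = 38.8°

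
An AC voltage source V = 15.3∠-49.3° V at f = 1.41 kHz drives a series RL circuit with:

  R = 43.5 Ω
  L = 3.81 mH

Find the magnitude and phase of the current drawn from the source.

Step 1 — Angular frequency: ω = 2π·f = 2π·1410 = 8859 rad/s.
Step 2 — Component impedances:
  R: Z = R = 43.5 Ω
  L: Z = jωL = j·8859·0.00381 = 0 + j33.75 Ω
Step 3 — Series combination: Z_total = R + L = 43.5 + j33.75 Ω = 55.06∠37.8° Ω.
Step 4 — Source phasor: V = 15.3∠-49.3° V = 9.977 - j11.6 V.
Step 5 — Ohm's law: I = V / Z_total = (9.977 - j11.6) / (43.5 + j33.75) = 0.01401 - j0.2775 A.
Step 6 — Convert to polar: |I| = 0.2779 A, ∠I = -87.1°.

I = 0.2779∠-87.1° A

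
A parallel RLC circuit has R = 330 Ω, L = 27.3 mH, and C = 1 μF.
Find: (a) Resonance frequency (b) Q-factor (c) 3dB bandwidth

Step 1 — Resonance: ω₀ = 1/√(LC) = 1/√(0.0273·1e-06) = 6052 rad/s.
Step 2 — f₀ = ω₀/(2π) = 963.2 Hz.
Step 3 — Parallel Q: Q = R/(ω₀L) = 330/(6052·0.0273) = 1.997.
Step 4 — Bandwidth: Δω = ω₀/Q = 3030 rad/s; BW = Δω/(2π) = 482.3 Hz.

(a) f₀ = 963.2 Hz  (b) Q = 1.997  (c) BW = 482.3 Hz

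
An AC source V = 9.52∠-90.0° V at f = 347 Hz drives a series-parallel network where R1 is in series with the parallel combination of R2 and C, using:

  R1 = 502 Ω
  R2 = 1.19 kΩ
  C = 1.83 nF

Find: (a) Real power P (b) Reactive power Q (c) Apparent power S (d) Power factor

Step 1 — Angular frequency: ω = 2π·f = 2π·347 = 2180 rad/s.
Step 2 — Component impedances:
  R1: Z = R = 502 Ω
  R2: Z = R = 1190 Ω
  C: Z = 1/(jωC) = -j/(ω·C) = 0 - j2.506e+05 Ω
Step 3 — Parallel branch: R2 || C = 1/(1/R2 + 1/C) = 1190 - j5.65 Ω.
Step 4 — Series with R1: Z_total = R1 + (R2 || C) = 1692 - j5.65 Ω = 1692∠-0.2° Ω.
Step 5 — Source phasor: V = 9.52∠-90.0° V = 0 - j9.52 V.
Step 6 — Current: I = V / Z = 1.879e-05 - j0.005627 A = 0.005627∠-89.8° A.
Step 7 — Complex power: S = V·I* = 0.05356 - j0.0001789 VA.
Step 8 — Real power: P = Re(S) = 0.05356 W.
Step 9 — Reactive power: Q = Im(S) = -0.0001789 VAR.
Step 10 — Apparent power: |S| = 0.05356 VA.
Step 11 — Power factor: PF = P/|S| = 1 (leading).

(a) P = 0.05356 W  (b) Q = -0.0001789 VAR  (c) S = 0.05356 VA  (d) PF = 1 (leading)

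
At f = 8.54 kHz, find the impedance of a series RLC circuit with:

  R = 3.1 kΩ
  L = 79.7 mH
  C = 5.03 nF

Step 1 — Angular frequency: ω = 2π·f = 2π·8540 = 5.366e+04 rad/s.
Step 2 — Component impedances:
  R: Z = R = 3100 Ω
  L: Z = jωL = j·5.366e+04·0.0797 = 0 + j4277 Ω
  C: Z = 1/(jωC) = -j/(ω·C) = 0 - j3705 Ω
Step 3 — Series combination: Z_total = R + L + C = 3100 + j571.5 Ω = 3152∠10.4° Ω.

Z = 3100 + j571.5 Ω = 3152∠10.4° Ω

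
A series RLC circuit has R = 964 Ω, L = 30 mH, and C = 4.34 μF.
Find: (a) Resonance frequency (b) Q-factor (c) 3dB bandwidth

Step 1 — Resonance condition Im(Z)=0 gives ω₀ = 1/√(LC).
Step 2 — ω₀ = 1/√(0.03·4.34e-06) = 2771 rad/s.
Step 3 — f₀ = ω₀/(2π) = 441.1 Hz.
Step 4 — Series Q: Q = ω₀L/R = 2771·0.03/964 = 0.08625.
Step 5 — 3dB bandwidth: Δω = ω₀/Q = 3.213e+04 rad/s; BW = Δω/(2π) = 5114 Hz.

(a) f₀ = 441.1 Hz  (b) Q = 0.08625  (c) BW = 5114 Hz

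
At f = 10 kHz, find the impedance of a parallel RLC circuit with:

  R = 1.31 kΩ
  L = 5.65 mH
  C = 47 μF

Step 1 — Angular frequency: ω = 2π·f = 2π·1e+04 = 6.283e+04 rad/s.
Step 2 — Component impedances:
  R: Z = R = 1310 Ω
  L: Z = jωL = j·6.283e+04·0.00565 = 0 + j355 Ω
  C: Z = 1/(jωC) = -j/(ω·C) = 0 - j0.3386 Ω
Step 3 — Parallel combination: 1/Z_total = 1/R + 1/L + 1/C; Z_total = 8.77e-05 - j0.339 Ω = 0.339∠-90.0° Ω.

Z = 8.77e-05 - j0.339 Ω = 0.339∠-90.0° Ω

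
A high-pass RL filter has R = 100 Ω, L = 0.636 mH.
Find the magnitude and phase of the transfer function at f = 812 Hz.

Step 1 — Angular frequency: ω = 2π·812 = 5102 rad/s.
Step 2 — Transfer function: H(jω) = jωL/(R + jωL).
Step 3 — Numerator jωL = j·3.245; denominator R + jωL = 100 + j3.245.
Step 4 — H = 0.001052 + j0.03241.
Step 5 — Magnitude: |H| = 0.03243 (-29.8 dB); phase: φ = 88.1°.

|H| = 0.03243 (-29.8 dB), φ = 88.1°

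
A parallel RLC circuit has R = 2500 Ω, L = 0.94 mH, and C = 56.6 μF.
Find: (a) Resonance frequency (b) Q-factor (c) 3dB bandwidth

Step 1 — Resonance: ω₀ = 1/√(LC) = 1/√(0.00094·5.66e-05) = 4335 rad/s.
Step 2 — f₀ = ω₀/(2π) = 690 Hz.
Step 3 — Parallel Q: Q = R/(ω₀L) = 2500/(4335·0.00094) = 613.5.
Step 4 — Bandwidth: Δω = ω₀/Q = 7.067 rad/s; BW = Δω/(2π) = 1.125 Hz.

(a) f₀ = 690 Hz  (b) Q = 613.5  (c) BW = 1.125 Hz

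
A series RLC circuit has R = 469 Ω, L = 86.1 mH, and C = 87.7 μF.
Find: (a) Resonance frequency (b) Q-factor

Step 1 — Resonance condition Im(Z)=0 gives ω₀ = 1/√(LC).
Step 2 — ω₀ = 1/√(0.0861·8.77e-05) = 363.9 rad/s.
Step 3 — f₀ = ω₀/(2π) = 57.92 Hz.
Step 4 — Series Q: Q = ω₀L/R = 363.9·0.0861/469 = 0.06681.

(a) f₀ = 57.92 Hz  (b) Q = 0.06681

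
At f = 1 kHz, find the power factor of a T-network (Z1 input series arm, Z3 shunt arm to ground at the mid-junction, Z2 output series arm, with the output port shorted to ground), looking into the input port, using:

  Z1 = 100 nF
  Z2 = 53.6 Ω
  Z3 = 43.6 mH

Step 1 — Angular frequency: ω = 2π·f = 2π·1000 = 6283 rad/s.
Step 2 — Component impedances:
  Z1: Z = 1/(jωC) = -j/(ω·C) = 0 - j1592 Ω
  Z2: Z = R = 53.6 Ω
  Z3: Z = jωL = j·6283·0.0436 = 0 + j273.9 Ω
Step 3 — With the output port shorted to ground, the output series arm Z2 runs from the junction to ground; the shunt arm Z3 also runs from the junction to ground. They appear in parallel: Z3 || Z2 = 51.62 + j10.1 Ω.
Step 4 — Series with input arm Z1: Z_in = Z1 + (Z3 || Z2) = 51.62 - j1581 Ω = 1582∠-88.1° Ω.
Step 5 — Power factor: PF = cos(φ) = Re(Z)/|Z| = 51.62/1582 = 0.03263.
Step 6 — Type: Im(Z) = -1581 ⇒ leading (phase φ = -88.1°).

PF = 0.03263 (leading, φ = -88.1°)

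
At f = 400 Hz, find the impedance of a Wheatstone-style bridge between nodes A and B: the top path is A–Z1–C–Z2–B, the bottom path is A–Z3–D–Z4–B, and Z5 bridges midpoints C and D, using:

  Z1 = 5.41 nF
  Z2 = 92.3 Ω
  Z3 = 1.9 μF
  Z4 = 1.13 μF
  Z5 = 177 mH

Step 1 — Angular frequency: ω = 2π·f = 2π·400 = 2513 rad/s.
Step 2 — Component impedances:
  Z1: Z = 1/(jωC) = -j/(ω·C) = 0 - j7.355e+04 Ω
  Z2: Z = R = 92.3 Ω
  Z3: Z = 1/(jωC) = -j/(ω·C) = 0 - j209.4 Ω
  Z4: Z = 1/(jωC) = -j/(ω·C) = 0 - j352.1 Ω
  Z5: Z = jωL = j·2513·0.177 = 0 + j444.8 Ω
Step 3 — Bridge requires nodal analysis (the Z5 bridge couples midpoints C and D, so the two paths cannot be reduced to a simple series/parallel combination). Setting node B to ground and injecting 1 A at node A, the 3-node admittance system at A, C, D solves to V_A = Z_AB = 644.5 - j1227 Ω = 1386∠-62.3° Ω.

Z = 644.5 - j1227 Ω = 1386∠-62.3° Ω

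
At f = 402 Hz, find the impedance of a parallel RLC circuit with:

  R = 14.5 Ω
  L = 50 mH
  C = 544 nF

Step 1 — Angular frequency: ω = 2π·f = 2π·402 = 2526 rad/s.
Step 2 — Component impedances:
  R: Z = R = 14.5 Ω
  L: Z = jωL = j·2526·0.05 = 0 + j126.3 Ω
  C: Z = 1/(jωC) = -j/(ω·C) = 0 - j727.8 Ω
Step 3 — Parallel combination: 1/Z_total = 1/R + 1/L + 1/C; Z_total = 14.37 + j1.364 Ω = 14.44∠5.4° Ω.

Z = 14.37 + j1.364 Ω = 14.44∠5.4° Ω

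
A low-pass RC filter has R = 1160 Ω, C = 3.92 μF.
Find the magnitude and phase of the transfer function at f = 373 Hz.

Step 1 — Angular frequency: ω = 2π·373 = 2344 rad/s.
Step 2 — Transfer function: H(jω) = 1/(1 + jωRC).
Step 3 — Denominator: 1 + jωRC = 1 + j·2344·1160·3.92e-06 = 1 + j10.66.
Step 4 — H = 0.008728 - j0.09302.
Step 5 — Magnitude: |H| = 0.09343 (-20.6 dB); phase: φ = -84.6°.

|H| = 0.09343 (-20.6 dB), φ = -84.6°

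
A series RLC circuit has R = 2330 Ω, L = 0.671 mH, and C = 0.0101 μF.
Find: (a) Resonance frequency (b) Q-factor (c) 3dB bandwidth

Step 1 — Resonance: ω₀ = 1/√(LC) = 1/√(0.000671·1.01e-08) = 3.841e+05 rad/s.
Step 2 — f₀ = ω₀/(2π) = 6.114e+04 Hz.
Step 3 — Series Q: Q = ω₀L/R = 3.841e+05·0.000671/2330 = 0.1106.
Step 4 — Bandwidth: Δω = ω₀/Q = 3.472e+06 rad/s; BW = Δω/(2π) = 5.527e+05 Hz.

(a) f₀ = 6.114e+04 Hz  (b) Q = 0.1106  (c) BW = 5.527e+05 Hz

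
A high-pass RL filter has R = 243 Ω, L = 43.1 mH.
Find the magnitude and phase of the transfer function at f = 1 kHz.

Step 1 — Angular frequency: ω = 2π·1000 = 6283 rad/s.
Step 2 — Transfer function: H(jω) = jωL/(R + jωL).
Step 3 — Numerator jωL = j·270.8; denominator R + jωL = 243 + j270.8.
Step 4 — H = 0.554 + j0.4971.
Step 5 — Magnitude: |H| = 0.7443 (-2.6 dB); phase: φ = 41.9°.

|H| = 0.7443 (-2.6 dB), φ = 41.9°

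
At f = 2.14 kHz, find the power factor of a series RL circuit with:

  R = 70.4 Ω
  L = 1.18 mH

Step 1 — Angular frequency: ω = 2π·f = 2π·2140 = 1.345e+04 rad/s.
Step 2 — Component impedances:
  R: Z = R = 70.4 Ω
  L: Z = jωL = j·1.345e+04·0.00118 = 0 + j15.87 Ω
Step 3 — Series combination: Z_total = R + L = 70.4 + j15.87 Ω = 72.17∠12.7° Ω.
Step 4 — Power factor: PF = cos(φ) = Re(Z)/|Z| = 70.4/72.17 = 0.9755.
Step 5 — Type: Im(Z) = 15.87 ⇒ lagging (phase φ = 12.7°).

PF = 0.9755 (lagging, φ = 12.7°)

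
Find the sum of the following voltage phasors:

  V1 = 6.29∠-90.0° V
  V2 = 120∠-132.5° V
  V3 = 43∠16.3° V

Step 1 — Convert each phasor to rectangular form:
  V1 = 6.29·(cos(-90.0°) + j·sin(-90.0°)) = 0 - j6.29 V
  V2 = 120·(cos(-132.5°) + j·sin(-132.5°)) = -81.07 - j88.47 V
  V3 = 43·(cos(16.3°) + j·sin(16.3°)) = 41.27 + j12.07 V
Step 2 — Sum components: V_total = -39.8 - j82.69 V.
Step 3 — Convert to polar: |V_total| = 91.77 V, ∠V_total = -115.7°.

V_total = 91.77∠-115.7° V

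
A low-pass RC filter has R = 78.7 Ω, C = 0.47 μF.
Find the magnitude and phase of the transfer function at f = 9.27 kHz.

Step 1 — Angular frequency: ω = 2π·9270 = 5.825e+04 rad/s.
Step 2 — Transfer function: H(jω) = 1/(1 + jωRC).
Step 3 — Denominator: 1 + jωRC = 1 + j·5.825e+04·78.7·4.7e-07 = 1 + j2.154.
Step 4 — H = 0.1773 - j0.3819.
Step 5 — Magnitude: |H| = 0.421 (-7.5 dB); phase: φ = -65.1°.

|H| = 0.421 (-7.5 dB), φ = -65.1°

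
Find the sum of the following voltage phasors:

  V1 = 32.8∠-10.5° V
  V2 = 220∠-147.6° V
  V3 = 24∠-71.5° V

Step 1 — Convert each phasor to rectangular form:
  V1 = 32.8·(cos(-10.5°) + j·sin(-10.5°)) = 32.25 - j5.977 V
  V2 = 220·(cos(-147.6°) + j·sin(-147.6°)) = -185.8 - j117.9 V
  V3 = 24·(cos(-71.5°) + j·sin(-71.5°)) = 7.615 - j22.76 V
Step 2 — Sum components: V_total = -145.9 - j146.6 V.
Step 3 — Convert to polar: |V_total| = 206.8 V, ∠V_total = -134.9°.

V_total = 206.8∠-134.9° V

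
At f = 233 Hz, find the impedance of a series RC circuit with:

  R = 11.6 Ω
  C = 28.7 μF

Step 1 — Angular frequency: ω = 2π·f = 2π·233 = 1464 rad/s.
Step 2 — Component impedances:
  R: Z = R = 11.6 Ω
  C: Z = 1/(jωC) = -j/(ω·C) = 0 - j23.8 Ω
Step 3 — Series combination: Z_total = R + C = 11.6 - j23.8 Ω = 26.48∠-64.0° Ω.

Z = 11.6 - j23.8 Ω = 26.48∠-64.0° Ω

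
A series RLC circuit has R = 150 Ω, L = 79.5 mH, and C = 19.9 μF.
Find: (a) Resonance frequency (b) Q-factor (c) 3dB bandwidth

Step 1 — Resonance: ω₀ = 1/√(LC) = 1/√(0.0795·1.99e-05) = 795 rad/s.
Step 2 — f₀ = ω₀/(2π) = 126.5 Hz.
Step 3 — Series Q: Q = ω₀L/R = 795·0.0795/150 = 0.4214.
Step 4 — Bandwidth: Δω = ω₀/Q = 1887 rad/s; BW = Δω/(2π) = 300.3 Hz.

(a) f₀ = 126.5 Hz  (b) Q = 0.4214  (c) BW = 300.3 Hz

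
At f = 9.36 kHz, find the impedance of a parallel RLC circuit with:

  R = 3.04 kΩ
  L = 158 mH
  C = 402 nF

Step 1 — Angular frequency: ω = 2π·f = 2π·9360 = 5.881e+04 rad/s.
Step 2 — Component impedances:
  R: Z = R = 3040 Ω
  L: Z = jωL = j·5.881e+04·0.158 = 0 + j9292 Ω
  C: Z = 1/(jωC) = -j/(ω·C) = 0 - j42.3 Ω
Step 3 — Parallel combination: 1/Z_total = 1/R + 1/L + 1/C; Z_total = 0.5938 - j42.48 Ω = 42.49∠-89.2° Ω.

Z = 0.5938 - j42.48 Ω = 42.49∠-89.2° Ω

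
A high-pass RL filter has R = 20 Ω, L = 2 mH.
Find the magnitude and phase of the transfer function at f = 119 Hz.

Step 1 — Angular frequency: ω = 2π·119 = 747.7 rad/s.
Step 2 — Transfer function: H(jω) = jωL/(R + jωL).
Step 3 — Numerator jωL = j·1.495; denominator R + jωL = 20 + j1.495.
Step 4 — H = 0.005559 + j0.07435.
Step 5 — Magnitude: |H| = 0.07456 (-22.5 dB); phase: φ = 85.7°.

|H| = 0.07456 (-22.5 dB), φ = 85.7°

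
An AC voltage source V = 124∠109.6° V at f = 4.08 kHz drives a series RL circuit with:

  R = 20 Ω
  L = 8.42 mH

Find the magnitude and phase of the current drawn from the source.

Step 1 — Angular frequency: ω = 2π·f = 2π·4080 = 2.564e+04 rad/s.
Step 2 — Component impedances:
  R: Z = R = 20 Ω
  L: Z = jωL = j·2.564e+04·0.00842 = 0 + j215.9 Ω
Step 3 — Series combination: Z_total = R + L = 20 + j215.9 Ω = 216.8∠84.7° Ω.
Step 4 — Source phasor: V = 124∠109.6° V = -41.6 + j116.8 V.
Step 5 — Ohm's law: I = V / Z_total = (-41.6 + j116.8) / (20 + j215.9) = 0.5189 + j0.2408 A.
Step 6 — Convert to polar: |I| = 0.572 A, ∠I = 24.9°.

I = 0.572∠24.9° A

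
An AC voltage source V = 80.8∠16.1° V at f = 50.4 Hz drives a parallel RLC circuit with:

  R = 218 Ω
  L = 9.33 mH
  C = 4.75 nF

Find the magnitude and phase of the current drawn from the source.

Step 1 — Angular frequency: ω = 2π·f = 2π·50.4 = 316.7 rad/s.
Step 2 — Component impedances:
  R: Z = R = 218 Ω
  L: Z = jωL = j·316.7·0.00933 = 0 + j2.955 Ω
  C: Z = 1/(jωC) = -j/(ω·C) = 0 - j6.648e+05 Ω
Step 3 — Parallel combination: 1/Z_total = 1/R + 1/L + 1/C; Z_total = 0.04004 + j2.954 Ω = 2.954∠89.2° Ω.
Step 4 — Source phasor: V = 80.8∠16.1° V = 77.63 + j22.41 V.
Step 5 — Ohm's law: I = V / Z_total = (77.63 + j22.41) / (0.04004 + j2.954) = 7.94 - j26.17 A.
Step 6 — Convert to polar: |I| = 27.35 A, ∠I = -73.1°.

I = 27.35∠-73.1° A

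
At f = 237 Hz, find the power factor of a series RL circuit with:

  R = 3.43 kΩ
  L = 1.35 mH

Step 1 — Angular frequency: ω = 2π·f = 2π·237 = 1489 rad/s.
Step 2 — Component impedances:
  R: Z = R = 3430 Ω
  L: Z = jωL = j·1489·0.00135 = 0 + j2.01 Ω
Step 3 — Series combination: Z_total = R + L = 3430 + j2.01 Ω = 3430∠0.0° Ω.
Step 4 — Power factor: PF = cos(φ) = Re(Z)/|Z| = 3430/3430 = 1.
Step 5 — Type: Im(Z) = 2.01 ⇒ lagging (phase φ = 0.0°).

PF = 1 (lagging, φ = 0.0°)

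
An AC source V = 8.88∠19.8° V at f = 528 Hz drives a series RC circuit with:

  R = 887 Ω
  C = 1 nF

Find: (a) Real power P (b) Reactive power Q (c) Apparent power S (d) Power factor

Step 1 — Angular frequency: ω = 2π·f = 2π·528 = 3318 rad/s.
Step 2 — Component impedances:
  R: Z = R = 887 Ω
  C: Z = 1/(jωC) = -j/(ω·C) = 0 - j3.014e+05 Ω
Step 3 — Series combination: Z_total = R + C = 887 - j3.014e+05 Ω = 3.014e+05∠-89.8° Ω.
Step 4 — Source phasor: V = 8.88∠19.8° V = 8.355 + j3.008 V.
Step 5 — Current: I = V / Z = -9.897e-06 + j2.775e-05 A = 2.946e-05∠109.6° A.
Step 6 — Complex power: S = V·I* = 7.698e-07 - j0.0002616 VA.
Step 7 — Real power: P = Re(S) = 7.698e-07 W.
Step 8 — Reactive power: Q = Im(S) = -0.0002616 VAR.
Step 9 — Apparent power: |S| = 0.0002616 VA.
Step 10 — Power factor: PF = P/|S| = 0.002943 (leading).

(a) P = 7.698e-07 W  (b) Q = -0.0002616 VAR  (c) S = 0.0002616 VA  (d) PF = 0.002943 (leading)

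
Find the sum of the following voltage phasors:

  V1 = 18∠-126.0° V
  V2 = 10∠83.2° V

Step 1 — Convert each phasor to rectangular form:
  V1 = 18·(cos(-126.0°) + j·sin(-126.0°)) = -10.58 - j14.56 V
  V2 = 10·(cos(83.2°) + j·sin(83.2°)) = 1.184 + j9.93 V
Step 2 — Sum components: V_total = -9.396 - j4.633 V.
Step 3 — Convert to polar: |V_total| = 10.48 V, ∠V_total = -153.8°.

V_total = 10.48∠-153.8° V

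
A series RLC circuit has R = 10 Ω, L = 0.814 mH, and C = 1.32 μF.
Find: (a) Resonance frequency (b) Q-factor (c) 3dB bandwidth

Step 1 — Resonance condition Im(Z)=0 gives ω₀ = 1/√(LC).
Step 2 — ω₀ = 1/√(0.000814·1.32e-06) = 3.051e+04 rad/s.
Step 3 — f₀ = ω₀/(2π) = 4855 Hz.
Step 4 — Series Q: Q = ω₀L/R = 3.051e+04·0.000814/10 = 2.483.
Step 5 — 3dB bandwidth: Δω = ω₀/Q = 1.229e+04 rad/s; BW = Δω/(2π) = 1955 Hz.

(a) f₀ = 4855 Hz  (b) Q = 2.483  (c) BW = 1955 Hz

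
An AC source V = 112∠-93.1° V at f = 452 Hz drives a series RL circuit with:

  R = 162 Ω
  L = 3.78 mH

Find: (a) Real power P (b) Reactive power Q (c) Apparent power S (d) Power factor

Step 1 — Angular frequency: ω = 2π·f = 2π·452 = 2840 rad/s.
Step 2 — Component impedances:
  R: Z = R = 162 Ω
  L: Z = jωL = j·2840·0.00378 = 0 + j10.74 Ω
Step 3 — Series combination: Z_total = R + L = 162 + j10.74 Ω = 162.4∠3.8° Ω.
Step 4 — Source phasor: V = 112∠-93.1° V = -6.057 - j111.8 V.
Step 5 — Current: I = V / Z = -0.08277 - j0.6849 A = 0.6898∠-96.9° A.
Step 6 — Complex power: S = V·I* = 77.09 + j5.109 VA.
Step 7 — Real power: P = Re(S) = 77.09 W.
Step 8 — Reactive power: Q = Im(S) = 5.109 VAR.
Step 9 — Apparent power: |S| = 77.26 VA.
Step 10 — Power factor: PF = P/|S| = 0.9978 (lagging).

(a) P = 77.09 W  (b) Q = 5.109 VAR  (c) S = 77.26 VA  (d) PF = 0.9978 (lagging)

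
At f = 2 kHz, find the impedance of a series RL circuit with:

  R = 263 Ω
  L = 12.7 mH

Step 1 — Angular frequency: ω = 2π·f = 2π·2000 = 1.257e+04 rad/s.
Step 2 — Component impedances:
  R: Z = R = 263 Ω
  L: Z = jωL = j·1.257e+04·0.0127 = 0 + j159.6 Ω
Step 3 — Series combination: Z_total = R + L = 263 + j159.6 Ω = 307.6∠31.3° Ω.

Z = 263 + j159.6 Ω = 307.6∠31.3° Ω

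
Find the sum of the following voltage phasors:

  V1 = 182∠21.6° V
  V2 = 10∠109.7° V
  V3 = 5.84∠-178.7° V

Step 1 — Convert each phasor to rectangular form:
  V1 = 182·(cos(21.6°) + j·sin(21.6°)) = 169.2 + j67 V
  V2 = 10·(cos(109.7°) + j·sin(109.7°)) = -3.371 + j9.415 V
  V3 = 5.84·(cos(-178.7°) + j·sin(-178.7°)) = -5.838 - j0.1325 V
Step 2 — Sum components: V_total = 160 + j76.28 V.
Step 3 — Convert to polar: |V_total| = 177.3 V, ∠V_total = 25.5°.

V_total = 177.3∠25.5° V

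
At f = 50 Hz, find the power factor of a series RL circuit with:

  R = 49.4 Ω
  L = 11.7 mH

Step 1 — Angular frequency: ω = 2π·f = 2π·50 = 314.2 rad/s.
Step 2 — Component impedances:
  R: Z = R = 49.4 Ω
  L: Z = jωL = j·314.2·0.0117 = 0 + j3.676 Ω
Step 3 — Series combination: Z_total = R + L = 49.4 + j3.676 Ω = 49.54∠4.3° Ω.
Step 4 — Power factor: PF = cos(φ) = Re(Z)/|Z| = 49.4/49.54 = 0.9972.
Step 5 — Type: Im(Z) = 3.676 ⇒ lagging (phase φ = 4.3°).

PF = 0.9972 (lagging, φ = 4.3°)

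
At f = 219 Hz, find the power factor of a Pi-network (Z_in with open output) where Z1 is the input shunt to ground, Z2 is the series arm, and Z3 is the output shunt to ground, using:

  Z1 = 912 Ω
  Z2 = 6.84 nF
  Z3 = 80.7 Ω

Step 1 — Angular frequency: ω = 2π·f = 2π·219 = 1376 rad/s.
Step 2 — Component impedances:
  Z1: Z = R = 912 Ω
  Z2: Z = 1/(jωC) = -j/(ω·C) = 0 - j1.062e+05 Ω
  Z3: Z = R = 80.7 Ω
Step 3 — With open output, the series arm Z2 and the output shunt Z3 appear in series to ground: Z2 + Z3 = 80.7 - j1.062e+05 Ω.
Step 4 — Parallel with input shunt Z1: Z_in = Z1 || (Z2 + Z3) = 911.9 - j7.828 Ω = 912∠-0.5° Ω.
Step 5 — Power factor: PF = cos(φ) = Re(Z)/|Z| = 911.93/911.96 = 1.
Step 6 — Type: Im(Z) = -7.828 ⇒ leading (phase φ = -0.5°).

PF = 1 (leading, φ = -0.5°)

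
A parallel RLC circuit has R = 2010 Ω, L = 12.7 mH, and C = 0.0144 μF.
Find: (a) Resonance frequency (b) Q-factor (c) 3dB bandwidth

Step 1 — Resonance: ω₀ = 1/√(LC) = 1/√(0.0127·1.44e-08) = 7.395e+04 rad/s.
Step 2 — f₀ = ω₀/(2π) = 1.177e+04 Hz.
Step 3 — Parallel Q: Q = R/(ω₀L) = 2010/(7.395e+04·0.0127) = 2.14.
Step 4 — Bandwidth: Δω = ω₀/Q = 3.455e+04 rad/s; BW = Δω/(2π) = 5499 Hz.

(a) f₀ = 1.177e+04 Hz  (b) Q = 2.14  (c) BW = 5499 Hz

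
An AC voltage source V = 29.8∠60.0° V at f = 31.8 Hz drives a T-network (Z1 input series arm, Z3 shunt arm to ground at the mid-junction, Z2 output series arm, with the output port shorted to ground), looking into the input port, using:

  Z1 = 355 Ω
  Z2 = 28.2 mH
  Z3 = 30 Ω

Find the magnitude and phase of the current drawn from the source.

Step 1 — Angular frequency: ω = 2π·f = 2π·31.8 = 199.8 rad/s.
Step 2 — Component impedances:
  Z1: Z = R = 355 Ω
  Z2: Z = jωL = j·199.8·0.0282 = 0 + j5.635 Ω
  Z3: Z = R = 30 Ω
Step 3 — With the output port shorted to ground, the output series arm Z2 runs from the junction to ground; the shunt arm Z3 also runs from the junction to ground. They appear in parallel: Z3 || Z2 = 1.022 + j5.443 Ω.
Step 4 — Series with input arm Z1: Z_in = Z1 + (Z3 || Z2) = 356 + j5.443 Ω = 356.1∠0.9° Ω.
Step 5 — Source phasor: V = 29.8∠60.0° V = 14.9 + j25.81 V.
Step 6 — Ohm's law: I = V / Z_total = (14.9 + j25.81) / (356 + j5.443) = 0.04295 + j0.07183 A.
Step 7 — Convert to polar: |I| = 0.08369 A, ∠I = 59.1°.

I = 0.08369∠59.1° A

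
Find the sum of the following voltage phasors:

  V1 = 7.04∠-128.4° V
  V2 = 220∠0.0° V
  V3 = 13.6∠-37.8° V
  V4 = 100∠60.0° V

Step 1 — Convert each phasor to rectangular form:
  V1 = 7.04·(cos(-128.4°) + j·sin(-128.4°)) = -4.373 - j5.517 V
  V2 = 220·(cos(0.0°) + j·sin(0.0°)) = 220 V
  V3 = 13.6·(cos(-37.8°) + j·sin(-37.8°)) = 10.75 - j8.336 V
  V4 = 100·(cos(60.0°) + j·sin(60.0°)) = 50 + j86.6 V
Step 2 — Sum components: V_total = 276.4 + j72.75 V.
Step 3 — Convert to polar: |V_total| = 285.8 V, ∠V_total = 14.7°.

V_total = 285.8∠14.7° V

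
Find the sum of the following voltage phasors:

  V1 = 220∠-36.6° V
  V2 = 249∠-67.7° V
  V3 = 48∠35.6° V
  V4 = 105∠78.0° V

Step 1 — Convert each phasor to rectangular form:
  V1 = 220·(cos(-36.6°) + j·sin(-36.6°)) = 176.6 - j131.2 V
  V2 = 249·(cos(-67.7°) + j·sin(-67.7°)) = 94.48 - j230.4 V
  V3 = 48·(cos(35.6°) + j·sin(35.6°)) = 39.03 + j27.94 V
  V4 = 105·(cos(78.0°) + j·sin(78.0°)) = 21.83 + j102.7 V
Step 2 — Sum components: V_total = 332 - j230.9 V.
Step 3 — Convert to polar: |V_total| = 404.4 V, ∠V_total = -34.8°.

V_total = 404.4∠-34.8° V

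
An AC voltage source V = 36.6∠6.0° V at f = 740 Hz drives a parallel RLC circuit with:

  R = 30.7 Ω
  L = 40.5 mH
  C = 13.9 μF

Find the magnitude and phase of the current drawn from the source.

Step 1 — Angular frequency: ω = 2π·f = 2π·740 = 4650 rad/s.
Step 2 — Component impedances:
  R: Z = R = 30.7 Ω
  L: Z = jωL = j·4650·0.0405 = 0 + j188.3 Ω
  C: Z = 1/(jωC) = -j/(ω·C) = 0 - j15.47 Ω
Step 3 — Parallel combination: 1/Z_total = 1/R + 1/L + 1/C; Z_total = 7.113 - j12.95 Ω = 14.78∠-61.2° Ω.
Step 4 — Source phasor: V = 36.6∠6.0° V = 36.4 + j3.826 V.
Step 5 — Ohm's law: I = V / Z_total = (36.4 + j3.826) / (7.113 - j12.95) = 0.9587 + j2.284 A.
Step 6 — Convert to polar: |I| = 2.477 A, ∠I = 67.2°.

I = 2.477∠67.2° A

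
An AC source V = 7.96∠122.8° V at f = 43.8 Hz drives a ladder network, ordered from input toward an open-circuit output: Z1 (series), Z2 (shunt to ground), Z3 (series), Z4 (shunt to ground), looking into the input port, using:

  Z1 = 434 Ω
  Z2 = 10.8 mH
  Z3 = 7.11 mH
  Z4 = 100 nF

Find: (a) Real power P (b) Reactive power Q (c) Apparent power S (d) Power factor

Step 1 — Angular frequency: ω = 2π·f = 2π·43.8 = 275.2 rad/s.
Step 2 — Component impedances:
  Z1: Z = R = 434 Ω
  Z2: Z = jωL = j·275.2·0.0108 = 0 + j2.972 Ω
  Z3: Z = jωL = j·275.2·0.00711 = 0 + j1.957 Ω
  Z4: Z = 1/(jωC) = -j/(ω·C) = 0 - j3.634e+04 Ω
Step 3 — Ladder network (open output): work backward from the far end, alternating series and parallel combinations. Z_in = 434 + j2.972 Ω = 434∠0.4° Ω.
Step 4 — Source phasor: V = 7.96∠122.8° V = -4.312 + j6.691 V.
Step 5 — Current: I = V / Z = -0.009829 + j0.01548 A = 0.01834∠122.4° A.
Step 6 — Complex power: S = V·I* = 0.146 + j0.0009999 VA.
Step 7 — Real power: P = Re(S) = 0.146 W.
Step 8 — Reactive power: Q = Im(S) = 0.0009999 VAR.
Step 9 — Apparent power: |S| = 0.146 VA.
Step 10 — Power factor: PF = P/|S| = 1 (lagging).

(a) P = 0.146 W  (b) Q = 0.0009999 VAR  (c) S = 0.146 VA  (d) PF = 1 (lagging)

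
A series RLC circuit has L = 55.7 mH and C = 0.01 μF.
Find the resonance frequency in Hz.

Step 1 — Resonance condition Im(Z)=0 gives ω₀ = 1/√(LC).
Step 2 — ω₀ = 1/√(0.0557·1e-08) = 4.237e+04 rad/s.
Step 3 — f₀ = ω₀/(2π) = 6744 Hz.

f₀ = 6744 Hz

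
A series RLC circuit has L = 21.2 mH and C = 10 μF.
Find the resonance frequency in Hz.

Step 1 — Resonance condition Im(Z)=0 gives ω₀ = 1/√(LC).
Step 2 — ω₀ = 1/√(0.0212·1e-05) = 2172 rad/s.
Step 3 — f₀ = ω₀/(2π) = 345.7 Hz.

f₀ = 345.7 Hz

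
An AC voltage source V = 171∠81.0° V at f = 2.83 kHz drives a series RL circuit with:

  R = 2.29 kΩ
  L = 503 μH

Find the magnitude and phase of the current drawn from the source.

Step 1 — Angular frequency: ω = 2π·f = 2π·2830 = 1.778e+04 rad/s.
Step 2 — Component impedances:
  R: Z = R = 2290 Ω
  L: Z = jωL = j·1.778e+04·0.000503 = 0 + j8.944 Ω
Step 3 — Series combination: Z_total = R + L = 2290 + j8.944 Ω = 2290∠0.2° Ω.
Step 4 — Source phasor: V = 171∠81.0° V = 26.75 + j168.9 V.
Step 5 — Ohm's law: I = V / Z_total = (26.75 + j168.9) / (2290 + j8.944) = 0.01197 + j0.07371 A.
Step 6 — Convert to polar: |I| = 0.07467 A, ∠I = 80.8°.

I = 0.07467∠80.8° A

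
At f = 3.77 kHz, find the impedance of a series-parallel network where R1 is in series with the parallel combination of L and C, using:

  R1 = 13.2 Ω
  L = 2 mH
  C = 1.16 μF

Step 1 — Angular frequency: ω = 2π·f = 2π·3770 = 2.369e+04 rad/s.
Step 2 — Component impedances:
  R1: Z = R = 13.2 Ω
  L: Z = jωL = j·2.369e+04·0.002 = 0 + j47.38 Ω
  C: Z = 1/(jωC) = -j/(ω·C) = 0 - j36.39 Ω
Step 3 — Parallel branch: L || C = 1/(1/L + 1/C) = 0 - j157 Ω.
Step 4 — Series with R1: Z_total = R1 + (L || C) = 13.2 - j157 Ω = 157.6∠-85.2° Ω.

Z = 13.2 - j157 Ω = 157.6∠-85.2° Ω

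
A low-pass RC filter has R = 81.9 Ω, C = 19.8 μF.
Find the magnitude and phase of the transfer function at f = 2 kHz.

Step 1 — Angular frequency: ω = 2π·2000 = 1.257e+04 rad/s.
Step 2 — Transfer function: H(jω) = 1/(1 + jωRC).
Step 3 — Denominator: 1 + jωRC = 1 + j·1.257e+04·81.9·1.98e-05 = 1 + j20.38.
Step 4 — H = 0.002402 - j0.04895.
Step 5 — Magnitude: |H| = 0.04901 (-26.2 dB); phase: φ = -87.2°.

|H| = 0.04901 (-26.2 dB), φ = -87.2°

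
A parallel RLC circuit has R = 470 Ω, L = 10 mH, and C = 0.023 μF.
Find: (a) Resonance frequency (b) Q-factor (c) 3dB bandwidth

Step 1 — Resonance: ω₀ = 1/√(LC) = 1/√(0.01·2.3e-08) = 6.594e+04 rad/s.
Step 2 — f₀ = ω₀/(2π) = 1.049e+04 Hz.
Step 3 — Parallel Q: Q = R/(ω₀L) = 470/(6.594e+04·0.01) = 0.7128.
Step 4 — Bandwidth: Δω = ω₀/Q = 9.251e+04 rad/s; BW = Δω/(2π) = 1.472e+04 Hz.

(a) f₀ = 1.049e+04 Hz  (b) Q = 0.7128  (c) BW = 1.472e+04 Hz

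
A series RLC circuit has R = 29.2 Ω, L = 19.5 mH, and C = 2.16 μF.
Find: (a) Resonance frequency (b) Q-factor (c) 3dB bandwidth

Step 1 — Resonance: ω₀ = 1/√(LC) = 1/√(0.0195·2.16e-06) = 4873 rad/s.
Step 2 — f₀ = ω₀/(2π) = 775.5 Hz.
Step 3 — Series Q: Q = ω₀L/R = 4873·0.0195/29.2 = 3.254.
Step 4 — Bandwidth: Δω = ω₀/Q = 1497 rad/s; BW = Δω/(2π) = 238.3 Hz.

(a) f₀ = 775.5 Hz  (b) Q = 3.254  (c) BW = 238.3 Hz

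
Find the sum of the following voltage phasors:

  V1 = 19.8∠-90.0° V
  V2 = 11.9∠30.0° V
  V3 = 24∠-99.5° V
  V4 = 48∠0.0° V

Step 1 — Convert each phasor to rectangular form:
  V1 = 19.8·(cos(-90.0°) + j·sin(-90.0°)) = 0 - j19.8 V
  V2 = 11.9·(cos(30.0°) + j·sin(30.0°)) = 10.31 + j5.95 V
  V3 = 24·(cos(-99.5°) + j·sin(-99.5°)) = -3.961 - j23.67 V
  V4 = 48·(cos(0.0°) + j·sin(0.0°)) = 48 V
Step 2 — Sum components: V_total = 54.34 - j37.52 V.
Step 3 — Convert to polar: |V_total| = 66.04 V, ∠V_total = -34.6°.

V_total = 66.04∠-34.6° V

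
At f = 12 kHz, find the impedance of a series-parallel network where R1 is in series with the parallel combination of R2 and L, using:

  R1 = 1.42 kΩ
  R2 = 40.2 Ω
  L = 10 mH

Step 1 — Angular frequency: ω = 2π·f = 2π·1.2e+04 = 7.54e+04 rad/s.
Step 2 — Component impedances:
  R1: Z = R = 1420 Ω
  R2: Z = R = 40.2 Ω
  L: Z = jωL = j·7.54e+04·0.01 = 0 + j754 Ω
Step 3 — Parallel branch: R2 || L = 1/(1/R2 + 1/L) = 40.09 + j2.137 Ω.
Step 4 — Series with R1: Z_total = R1 + (R2 || L) = 1460 + j2.137 Ω = 1460∠0.1° Ω.

Z = 1460 + j2.137 Ω = 1460∠0.1° Ω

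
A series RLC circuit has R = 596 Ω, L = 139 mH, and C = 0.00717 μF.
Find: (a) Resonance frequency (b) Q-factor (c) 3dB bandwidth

Step 1 — Resonance condition Im(Z)=0 gives ω₀ = 1/√(LC).
Step 2 — ω₀ = 1/√(0.139·7.17e-09) = 3.168e+04 rad/s.
Step 3 — f₀ = ω₀/(2π) = 5041 Hz.
Step 4 — Series Q: Q = ω₀L/R = 3.168e+04·0.139/596 = 7.388.
Step 5 — 3dB bandwidth: Δω = ω₀/Q = 4288 rad/s; BW = Δω/(2π) = 682.4 Hz.

(a) f₀ = 5041 Hz  (b) Q = 7.388  (c) BW = 682.4 Hz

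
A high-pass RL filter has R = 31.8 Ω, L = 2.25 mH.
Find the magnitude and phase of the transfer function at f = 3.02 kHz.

Step 1 — Angular frequency: ω = 2π·3020 = 1.898e+04 rad/s.
Step 2 — Transfer function: H(jω) = jωL/(R + jωL).
Step 3 — Numerator jωL = j·42.69; denominator R + jωL = 31.8 + j42.69.
Step 4 — H = 0.6432 + j0.4791.
Step 5 — Magnitude: |H| = 0.802 (-1.9 dB); phase: φ = 36.7°.

|H| = 0.802 (-1.9 dB), φ = 36.7°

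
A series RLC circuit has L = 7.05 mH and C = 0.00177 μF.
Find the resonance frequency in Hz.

Step 1 — Resonance condition Im(Z)=0 gives ω₀ = 1/√(LC).
Step 2 — ω₀ = 1/√(0.00705·1.77e-09) = 2.831e+05 rad/s.
Step 3 — f₀ = ω₀/(2π) = 4.505e+04 Hz.

f₀ = 4.505e+04 Hz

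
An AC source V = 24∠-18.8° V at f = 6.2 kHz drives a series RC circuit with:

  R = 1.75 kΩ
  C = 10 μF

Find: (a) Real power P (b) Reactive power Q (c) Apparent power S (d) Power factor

Step 1 — Angular frequency: ω = 2π·f = 2π·6200 = 3.896e+04 rad/s.
Step 2 — Component impedances:
  R: Z = R = 1750 Ω
  C: Z = 1/(jωC) = -j/(ω·C) = 0 - j2.567 Ω
Step 3 — Series combination: Z_total = R + C = 1750 - j2.567 Ω = 1750∠-0.1° Ω.
Step 4 — Source phasor: V = 24∠-18.8° V = 22.72 - j7.734 V.
Step 5 — Current: I = V / Z = 0.01299 - j0.004401 A = 0.01371∠-18.7° A.
Step 6 — Complex power: S = V·I* = 0.3291 - j0.0004828 VA.
Step 7 — Real power: P = Re(S) = 0.3291 W.
Step 8 — Reactive power: Q = Im(S) = -0.0004828 VAR.
Step 9 — Apparent power: |S| = 0.3291 VA.
Step 10 — Power factor: PF = P/|S| = 1 (leading).

(a) P = 0.3291 W  (b) Q = -0.0004828 VAR  (c) S = 0.3291 VA  (d) PF = 1 (leading)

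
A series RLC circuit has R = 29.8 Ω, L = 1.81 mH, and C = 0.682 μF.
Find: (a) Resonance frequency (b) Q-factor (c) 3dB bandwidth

Step 1 — Resonance condition Im(Z)=0 gives ω₀ = 1/√(LC).
Step 2 — ω₀ = 1/√(0.00181·6.82e-07) = 2.846e+04 rad/s.
Step 3 — f₀ = ω₀/(2π) = 4530 Hz.
Step 4 — Series Q: Q = ω₀L/R = 2.846e+04·0.00181/29.8 = 1.729.
Step 5 — 3dB bandwidth: Δω = ω₀/Q = 1.646e+04 rad/s; BW = Δω/(2π) = 2620 Hz.

(a) f₀ = 4530 Hz  (b) Q = 1.729  (c) BW = 2620 Hz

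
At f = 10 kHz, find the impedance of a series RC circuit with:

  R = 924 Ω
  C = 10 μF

Step 1 — Angular frequency: ω = 2π·f = 2π·1e+04 = 6.283e+04 rad/s.
Step 2 — Component impedances:
  R: Z = R = 924 Ω
  C: Z = 1/(jωC) = -j/(ω·C) = 0 - j1.592 Ω
Step 3 — Series combination: Z_total = R + C = 924 - j1.592 Ω = 924∠-0.1° Ω.

Z = 924 - j1.592 Ω = 924∠-0.1° Ω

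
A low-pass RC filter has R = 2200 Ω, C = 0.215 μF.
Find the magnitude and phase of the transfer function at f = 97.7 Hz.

Step 1 — Angular frequency: ω = 2π·97.7 = 613.9 rad/s.
Step 2 — Transfer function: H(jω) = 1/(1 + jωRC).
Step 3 — Denominator: 1 + jωRC = 1 + j·613.9·2200·2.15e-07 = 1 + j0.2904.
Step 4 — H = 0.9222 - j0.2678.
Step 5 — Magnitude: |H| = 0.9603 (-0.4 dB); phase: φ = -16.2°.

|H| = 0.9603 (-0.4 dB), φ = -16.2°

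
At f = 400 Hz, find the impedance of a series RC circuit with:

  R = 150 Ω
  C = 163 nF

Step 1 — Angular frequency: ω = 2π·f = 2π·400 = 2513 rad/s.
Step 2 — Component impedances:
  R: Z = R = 150 Ω
  C: Z = 1/(jωC) = -j/(ω·C) = 0 - j2441 Ω
Step 3 — Series combination: Z_total = R + C = 150 - j2441 Ω = 2446∠-86.5° Ω.

Z = 150 - j2441 Ω = 2446∠-86.5° Ω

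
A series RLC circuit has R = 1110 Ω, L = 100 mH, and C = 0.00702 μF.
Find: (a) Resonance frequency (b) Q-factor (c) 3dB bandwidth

Step 1 — Resonance: ω₀ = 1/√(LC) = 1/√(0.1·7.02e-09) = 3.774e+04 rad/s.
Step 2 — f₀ = ω₀/(2π) = 6007 Hz.
Step 3 — Series Q: Q = ω₀L/R = 3.774e+04·0.1/1110 = 3.4.
Step 4 — Bandwidth: Δω = ω₀/Q = 1.11e+04 rad/s; BW = Δω/(2π) = 1767 Hz.

(a) f₀ = 6007 Hz  (b) Q = 3.4  (c) BW = 1767 Hz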